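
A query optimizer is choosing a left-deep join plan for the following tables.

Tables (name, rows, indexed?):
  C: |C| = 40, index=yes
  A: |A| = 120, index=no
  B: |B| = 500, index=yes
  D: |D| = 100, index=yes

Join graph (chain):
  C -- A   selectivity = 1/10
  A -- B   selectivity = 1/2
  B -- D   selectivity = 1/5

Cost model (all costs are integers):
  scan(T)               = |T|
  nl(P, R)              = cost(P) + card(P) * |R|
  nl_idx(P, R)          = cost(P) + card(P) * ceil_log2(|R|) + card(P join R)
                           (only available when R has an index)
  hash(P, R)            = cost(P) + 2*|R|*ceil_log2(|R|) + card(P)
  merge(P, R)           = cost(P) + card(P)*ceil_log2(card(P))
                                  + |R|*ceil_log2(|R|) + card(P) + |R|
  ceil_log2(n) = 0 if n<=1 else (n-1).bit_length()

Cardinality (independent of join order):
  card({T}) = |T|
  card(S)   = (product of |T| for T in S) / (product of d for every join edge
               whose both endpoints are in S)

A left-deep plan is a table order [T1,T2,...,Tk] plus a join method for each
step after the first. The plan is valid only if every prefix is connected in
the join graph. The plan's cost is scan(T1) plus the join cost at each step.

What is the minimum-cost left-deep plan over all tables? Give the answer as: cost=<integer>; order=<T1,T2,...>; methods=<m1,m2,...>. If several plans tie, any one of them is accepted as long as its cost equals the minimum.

cost=131600; order=A,C,B,D; methods=hash,hash,hash

Selinger DP (subsets sized 1..n):
  {C}: scan cost=40, card=40
  {A}: scan cost=120, card=120
  {B}: scan cost=500, card=500
  {D}: scan cost=100, card=100
  {AC}: card=480; try (C,hash)→720, (A,merge)→1280, (C,nl_idx)→1320, (C,merge)→1360, (A,hash)→1760, (A,nl)→4840 …(+1); best=720 via (C,hash)
  {AB}: card=30000; try (A,hash)→2680, (B,merge)→6080, (A,merge)→6460, (B,hash)→9240, (B,nl_idx)→31200, (B,nl)→60120 …(+1); best=2680 via (A,hash)
  {BD}: card=10000; try (D,hash)→2400, (B,merge)→5900, (D,merge)→6300, (B,hash)→9200, (B,nl_idx)→11000, (D,nl_idx)→14000 …(+2); best=2400 via (D,hash)
  {ABC}: card=120000; try (B,hash)→10200, (B,merge)→10520, (C,hash)→33160, (B,nl_idx)→125040, (B,nl)→240720, (C,nl_idx)→302680 …(+2); best=10200 via (B,hash)
  {ABD}: card=600000; try (A,hash)→14080, (D,hash)→34080, (A,merge)→153360, (D,merge)→483480, (D,nl_idx)→812680, (A,nl)→1202400 …(+1); best=14080 via (A,hash)
  {ABCD}: card=2400000; try (D,hash)→131600, (C,hash)→614560, (D,merge)→2171000, (D,nl_idx)→3250200, (C,nl_idx)→6014080, (D,nl)→12010200 …(+2); best=131600 via (D,hash)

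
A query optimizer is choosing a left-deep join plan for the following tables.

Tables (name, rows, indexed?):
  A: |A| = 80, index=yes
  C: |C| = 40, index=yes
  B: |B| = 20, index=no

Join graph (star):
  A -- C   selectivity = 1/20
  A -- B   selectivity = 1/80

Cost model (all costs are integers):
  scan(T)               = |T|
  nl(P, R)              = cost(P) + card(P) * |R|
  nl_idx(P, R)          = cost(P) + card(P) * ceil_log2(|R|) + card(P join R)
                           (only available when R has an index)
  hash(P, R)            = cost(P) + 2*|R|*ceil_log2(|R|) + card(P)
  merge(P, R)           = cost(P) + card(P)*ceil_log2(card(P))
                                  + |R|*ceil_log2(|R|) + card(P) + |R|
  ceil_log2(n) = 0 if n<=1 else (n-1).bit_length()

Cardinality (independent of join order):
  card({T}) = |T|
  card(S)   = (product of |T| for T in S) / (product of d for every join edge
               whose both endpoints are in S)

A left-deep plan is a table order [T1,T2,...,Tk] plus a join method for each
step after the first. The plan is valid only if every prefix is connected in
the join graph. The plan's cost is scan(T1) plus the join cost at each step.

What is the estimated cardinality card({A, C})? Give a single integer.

Tables in S: A(80), C(40)
Edges inside S: A-C(d=20)
numerator = 80 * 40 = 3200
denominator = 20 = 20
card(S) = 3200 / 20 = 160

160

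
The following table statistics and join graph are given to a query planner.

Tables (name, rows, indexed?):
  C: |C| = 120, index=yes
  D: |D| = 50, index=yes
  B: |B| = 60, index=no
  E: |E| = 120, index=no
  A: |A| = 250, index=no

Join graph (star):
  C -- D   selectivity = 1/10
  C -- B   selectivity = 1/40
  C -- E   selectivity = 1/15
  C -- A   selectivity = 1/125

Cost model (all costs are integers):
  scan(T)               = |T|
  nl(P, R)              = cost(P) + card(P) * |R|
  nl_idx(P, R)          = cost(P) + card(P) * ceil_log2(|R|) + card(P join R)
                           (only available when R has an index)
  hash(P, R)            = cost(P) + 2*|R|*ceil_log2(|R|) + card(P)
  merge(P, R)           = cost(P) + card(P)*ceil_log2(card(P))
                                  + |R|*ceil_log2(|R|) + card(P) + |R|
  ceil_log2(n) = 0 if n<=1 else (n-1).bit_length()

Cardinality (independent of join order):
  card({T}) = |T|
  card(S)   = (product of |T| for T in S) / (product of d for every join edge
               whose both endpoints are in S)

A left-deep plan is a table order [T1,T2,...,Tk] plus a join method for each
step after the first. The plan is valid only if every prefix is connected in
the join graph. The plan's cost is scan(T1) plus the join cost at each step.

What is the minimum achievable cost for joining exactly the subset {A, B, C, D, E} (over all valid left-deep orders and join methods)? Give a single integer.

7580

Selinger DP over subsets of {A,B,C,D,E}:
  {C}: scan cost=120, card=120
  {D}: scan cost=50, card=50
  {B}: scan cost=60, card=60
  {E}: scan cost=120, card=120
  {A}: scan cost=250, card=250
  {CD}: card=600; try (D,hash)→840, (C,nl_idx)→1000, (C,merge)→1360, (D,merge)→1430, (D,nl_idx)→1440, (C,hash)→1780 …(+2); best=840 via (D,hash)
  {BC}: card=180; try (C,nl_idx)→660, (B,hash)→960, (C,merge)→1440, (B,merge)→1500, (C,hash)→1800, (C,nl)→7260 …(+1); best=660 via (C,nl_idx)
  {CE}: card=960; try (E,hash)→1920, (C,hash)→1920, (C,nl_idx)→1920, (E,merge)→2040, (C,merge)→2040, (E,nl)→14520 …(+1); best=1920 via (E,hash)
  {AC}: card=240; try (C,hash)→2180, (C,nl_idx)→2240, (A,merge)→3330, (C,merge)→3460, (A,hash)→4240, (A,nl)→30120 …(+1); best=2180 via (C,hash)
  {BCD}: card=900; try (D,hash)→1440, (B,hash)→2160, (D,merge)→2630, (D,nl_idx)→2640, (B,merge)→7860, (D,nl)→9660 …(+1); best=1440 via (D,hash)
  {CDE}: card=4800; try (E,hash)→3120, (D,hash)→3480, (E,merge)→8400, (D,nl_idx)→12480, (D,merge)→12830, (D,nl)→49920 …(+1); best=3120 via (E,hash)
  {ACD}: card=1200; try (D,hash)→3020, (D,merge)→4690, (D,nl_idx)→4820, (A,hash)→5440, (A,merge)→9690, (D,nl)→14180 …(+1); best=3020 via (D,hash)
  {BCE}: card=1440; try (E,hash)→2520, (E,merge)→3240, (B,hash)→3600, (B,merge)→12900, (E,nl)→22260, (B,nl)→59520; best=2520 via (E,hash)
  {ABC}: card=360; try (B,hash)→3140, (A,merge)→4530, (B,merge)→4760, (A,hash)→4840, (B,nl)→16580, (A,nl)→45660; best=3140 via (B,hash)
  {ACE}: card=1920; try (E,hash)→4100, (E,merge)→5300, (A,hash)→6880, (A,merge)→14730, (E,nl)→30980, (A,nl)→241920; best=4100 via (E,hash)
  {BCDE}: card=7200; try (E,hash)→4020, (D,hash)→4560, (B,hash)→8640, (E,merge)→12300, (D,nl_idx)→18360, (D,merge)→20150 …(+4); best=4020 via (E,hash)
  {ABCD}: card=1800; try (D,hash)→4100, (B,hash)→4940, (A,hash)→6340, (D,merge)→7090, (D,nl_idx)→7100, (A,merge)→13590 …(+4); best=4100 via (D,hash)
  {ACDE}: card=9600; try (E,hash)→5900, (D,hash)→6620, (A,hash)→11920, (E,merge)→18380, (D,nl_idx)→25220, (D,merge)→27490 …(+4); best=5900 via (E,hash)
  {ABCE}: card=2880; try (E,hash)→5180, (B,hash)→6740, (E,merge)→7700, (A,hash)→7960, (A,merge)→22050, (B,merge)→27560 …(+3); best=5180 via (E,hash)
  {ABCDE}: card=14400; try (E,hash)→7580, (D,hash)→8660, (A,hash)→15220, (B,hash)→16220, (E,merge)→26660, (D,nl_idx)→36860 …(+7); best=7580 via (E,hash)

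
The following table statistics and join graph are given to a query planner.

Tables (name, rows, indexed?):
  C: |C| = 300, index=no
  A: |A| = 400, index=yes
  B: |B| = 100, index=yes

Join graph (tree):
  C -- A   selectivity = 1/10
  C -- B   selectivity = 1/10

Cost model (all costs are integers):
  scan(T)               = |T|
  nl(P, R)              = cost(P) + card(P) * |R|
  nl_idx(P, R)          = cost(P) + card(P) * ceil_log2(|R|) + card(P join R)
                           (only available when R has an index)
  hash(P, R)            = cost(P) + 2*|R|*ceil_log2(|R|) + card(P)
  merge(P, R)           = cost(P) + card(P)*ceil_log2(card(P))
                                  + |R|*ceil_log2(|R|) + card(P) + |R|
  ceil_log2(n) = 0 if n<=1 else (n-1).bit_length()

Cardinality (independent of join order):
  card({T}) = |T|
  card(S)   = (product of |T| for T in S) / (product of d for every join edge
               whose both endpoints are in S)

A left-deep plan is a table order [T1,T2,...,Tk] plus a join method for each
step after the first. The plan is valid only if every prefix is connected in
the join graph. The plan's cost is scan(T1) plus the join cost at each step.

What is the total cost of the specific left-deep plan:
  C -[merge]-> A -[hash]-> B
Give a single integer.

step 1: scan C: cost=300, card=300
step 2: join A via merge
    card(P join A) = 300*400/(10) = 12000
    cost = 300 + 300*9 + 400*9 + 300 + 400 = 7300
step 3: join B via hash
    card(P join B) = 12000*100/(10) = 120000
    cost = 7300 + 2*100*7 + 12000 = 20700

20700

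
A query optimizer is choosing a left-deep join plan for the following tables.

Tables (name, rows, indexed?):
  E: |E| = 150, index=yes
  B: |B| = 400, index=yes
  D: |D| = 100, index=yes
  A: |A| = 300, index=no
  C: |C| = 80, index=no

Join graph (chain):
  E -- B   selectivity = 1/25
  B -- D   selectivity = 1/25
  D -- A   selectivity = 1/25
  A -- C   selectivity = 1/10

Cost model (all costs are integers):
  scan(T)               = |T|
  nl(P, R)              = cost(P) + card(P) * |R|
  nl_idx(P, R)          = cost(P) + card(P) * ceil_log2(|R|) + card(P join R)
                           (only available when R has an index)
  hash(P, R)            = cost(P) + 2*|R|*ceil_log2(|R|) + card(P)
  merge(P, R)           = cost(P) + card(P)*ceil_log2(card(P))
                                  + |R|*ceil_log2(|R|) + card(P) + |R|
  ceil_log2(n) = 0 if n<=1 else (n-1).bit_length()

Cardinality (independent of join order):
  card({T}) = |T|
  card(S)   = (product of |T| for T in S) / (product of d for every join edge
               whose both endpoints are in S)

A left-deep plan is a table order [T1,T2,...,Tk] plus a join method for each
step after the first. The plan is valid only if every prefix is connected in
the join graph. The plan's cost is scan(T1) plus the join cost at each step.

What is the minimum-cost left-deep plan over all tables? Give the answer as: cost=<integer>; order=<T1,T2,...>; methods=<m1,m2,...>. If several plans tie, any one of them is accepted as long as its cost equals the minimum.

cost=137520; order=B,D,E,A,C; methods=hash,hash,hash,hash

Selinger DP (subsets sized 1..n):
  {E}: scan cost=150, card=150
  {B}: scan cost=400, card=400
  {D}: scan cost=100, card=100
  {A}: scan cost=300, card=300
  {C}: scan cost=80, card=80
  {BE}: card=2400; try (E,hash)→3200, (B,nl_idx)→3900, (B,merge)→5500, (E,merge)→5750, (E,nl_idx)→6000, (B,hash)→7500 …(+2); best=3200 via (E,hash)
  {BD}: card=1600; try (D,hash)→2200, (B,nl_idx)→2600, (D,nl_idx)→4800, (B,merge)→4900, (D,merge)→5200, (B,hash)→7400 …(+2); best=2200 via (D,hash)
  {AD}: card=1200; try (D,hash)→2000, (D,nl_idx)→3600, (A,merge)→3900, (D,merge)→4100, (A,hash)→5600, (A,nl)→30100 …(+1); best=2000 via (D,hash)
  {AC}: card=2400; try (C,hash)→1720, (A,merge)→3720, (C,merge)→3940, (A,hash)→5560, (A,nl)→24080, (C,nl)→24300; best=1720 via (C,hash)
  {BDE}: card=9600; try (E,hash)→6200, (D,hash)→7000, (E,merge)→22750, (E,nl_idx)→24600, (D,nl_idx)→29600, (D,merge)→35200 …(+2); best=6200 via (E,hash)
  {ABD}: card=19200; try (A,hash)→9200, (B,hash)→10400, (B,merge)→20400, (A,merge)→24400, (B,nl_idx)→32000, (B,nl)→482000 …(+1); best=9200 via (A,hash)
  {ACD}: card=9600; try (C,hash)→4320, (D,hash)→5520, (C,merge)→17040, (D,nl_idx)→28120, (D,merge)→33720, (C,nl)→98000 …(+1); best=4320 via (C,hash)
  {ABDE}: card=115200; try (A,hash)→21200, (E,hash)→30800, (A,merge)→153200, (E,nl_idx)→278000, (E,merge)→317750, (A,nl)→2886200 …(+1); best=21200 via (A,hash)
  {ABCD}: card=153600; try (B,hash)→21120, (C,hash)→29520, (B,merge)→152320, (B,nl_idx)→244320, (C,merge)→317040, (C,nl)→1545200 …(+1); best=21120 via (B,hash)
  {ABCDE}: card=921600; try (C,hash)→137520, (E,hash)→177120, (C,merge)→2095440, (E,nl_idx)→2171520, (E,merge)→2940870, (C,nl)→9237200 …(+1); best=137520 via (C,hash)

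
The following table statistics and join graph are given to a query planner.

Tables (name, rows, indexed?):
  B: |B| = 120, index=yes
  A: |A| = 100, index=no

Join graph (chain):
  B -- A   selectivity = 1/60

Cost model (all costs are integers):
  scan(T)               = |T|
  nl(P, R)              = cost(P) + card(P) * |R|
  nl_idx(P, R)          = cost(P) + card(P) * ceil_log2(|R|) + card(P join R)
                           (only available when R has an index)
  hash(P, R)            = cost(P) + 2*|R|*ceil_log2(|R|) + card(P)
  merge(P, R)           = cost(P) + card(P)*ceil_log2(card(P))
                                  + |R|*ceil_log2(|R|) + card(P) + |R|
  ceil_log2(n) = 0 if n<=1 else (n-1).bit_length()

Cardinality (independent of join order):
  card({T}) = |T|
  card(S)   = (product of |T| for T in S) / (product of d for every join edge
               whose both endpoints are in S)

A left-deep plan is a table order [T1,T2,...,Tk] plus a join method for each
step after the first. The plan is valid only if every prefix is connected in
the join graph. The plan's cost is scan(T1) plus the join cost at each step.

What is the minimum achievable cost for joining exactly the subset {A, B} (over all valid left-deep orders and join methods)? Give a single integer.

Selinger DP over subsets of {A,B}:
  {B}: scan cost=120, card=120
  {A}: scan cost=100, card=100
  {AB}: card=200; try (B,nl_idx)→1000, (A,hash)→1640, (B,merge)→1860, (B,hash)→1880, (A,merge)→1880, (B,nl)→12100 …(+1); best=1000 via (B,nl_idx)

1000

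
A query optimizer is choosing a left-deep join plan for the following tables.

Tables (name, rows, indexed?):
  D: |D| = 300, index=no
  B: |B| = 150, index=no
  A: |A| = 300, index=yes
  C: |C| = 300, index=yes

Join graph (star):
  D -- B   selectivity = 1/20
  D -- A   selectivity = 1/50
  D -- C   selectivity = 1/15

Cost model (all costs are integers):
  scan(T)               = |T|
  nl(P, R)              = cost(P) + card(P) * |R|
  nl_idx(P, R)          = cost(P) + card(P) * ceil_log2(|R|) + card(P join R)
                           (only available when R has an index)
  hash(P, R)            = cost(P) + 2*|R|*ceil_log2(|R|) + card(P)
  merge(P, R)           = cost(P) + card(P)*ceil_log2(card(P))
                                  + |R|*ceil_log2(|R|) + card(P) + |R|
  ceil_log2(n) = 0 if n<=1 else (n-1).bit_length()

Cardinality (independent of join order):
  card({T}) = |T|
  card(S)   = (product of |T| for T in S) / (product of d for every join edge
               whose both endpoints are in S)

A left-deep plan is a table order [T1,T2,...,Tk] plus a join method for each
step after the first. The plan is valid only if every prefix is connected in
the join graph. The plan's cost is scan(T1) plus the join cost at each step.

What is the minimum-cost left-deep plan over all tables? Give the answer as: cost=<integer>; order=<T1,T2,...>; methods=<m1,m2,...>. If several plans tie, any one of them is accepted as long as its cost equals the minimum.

Selinger DP (subsets sized 1..n):
  {D}: scan cost=300, card=300
  {B}: scan cost=150, card=150
  {A}: scan cost=300, card=300
  {C}: scan cost=300, card=300
  {BD}: card=2250; try (B,hash)→3000, (D,merge)→4500, (B,merge)→4650, (D,hash)→5700, (D,nl)→45150, (B,nl)→45300; best=3000 via (B,hash)
  {AD}: card=1800; try (A,nl_idx)→4800, (D,hash)→6000, (A,hash)→6000, (D,merge)→6300, (A,merge)→6300, (D,nl)→90300 …(+1); best=4800 via (A,nl_idx)
  {CD}: card=6000; try (D,hash)→6000, (C,hash)→6000, (D,merge)→6300, (C,merge)→6300, (C,nl_idx)→9000, (D,nl)→90300 …(+1); best=6000 via (D,hash)
  {ABD}: card=13500; try (B,hash)→9000, (A,hash)→10650, (B,merge)→27750, (A,merge)→35250, (A,nl_idx)→36750, (B,nl)→274800 …(+1); best=9000 via (B,hash)
  {BCD}: card=45000; try (C,hash)→10650, (B,hash)→14400, (C,merge)→35250, (C,nl_idx)→68250, (B,merge)→91350, (C,nl)→678000 …(+1); best=10650 via (C,hash)
  {ACD}: card=36000; try (C,hash)→12000, (A,hash)→17400, (C,merge)→29400, (C,nl_idx)→57000, (A,merge)→93000, (A,nl_idx)→96000 …(+2); best=12000 via (C,hash)
  {ABCD}: card=270000; try (C,hash)→27900, (B,hash)→50400, (A,hash)→61050, (C,merge)→214500, (C,nl_idx)→400500, (B,merge)→625350 …(+5); best=27900 via (C,hash)

cost=27900; order=D,A,B,C; methods=nl_idx,hash,hash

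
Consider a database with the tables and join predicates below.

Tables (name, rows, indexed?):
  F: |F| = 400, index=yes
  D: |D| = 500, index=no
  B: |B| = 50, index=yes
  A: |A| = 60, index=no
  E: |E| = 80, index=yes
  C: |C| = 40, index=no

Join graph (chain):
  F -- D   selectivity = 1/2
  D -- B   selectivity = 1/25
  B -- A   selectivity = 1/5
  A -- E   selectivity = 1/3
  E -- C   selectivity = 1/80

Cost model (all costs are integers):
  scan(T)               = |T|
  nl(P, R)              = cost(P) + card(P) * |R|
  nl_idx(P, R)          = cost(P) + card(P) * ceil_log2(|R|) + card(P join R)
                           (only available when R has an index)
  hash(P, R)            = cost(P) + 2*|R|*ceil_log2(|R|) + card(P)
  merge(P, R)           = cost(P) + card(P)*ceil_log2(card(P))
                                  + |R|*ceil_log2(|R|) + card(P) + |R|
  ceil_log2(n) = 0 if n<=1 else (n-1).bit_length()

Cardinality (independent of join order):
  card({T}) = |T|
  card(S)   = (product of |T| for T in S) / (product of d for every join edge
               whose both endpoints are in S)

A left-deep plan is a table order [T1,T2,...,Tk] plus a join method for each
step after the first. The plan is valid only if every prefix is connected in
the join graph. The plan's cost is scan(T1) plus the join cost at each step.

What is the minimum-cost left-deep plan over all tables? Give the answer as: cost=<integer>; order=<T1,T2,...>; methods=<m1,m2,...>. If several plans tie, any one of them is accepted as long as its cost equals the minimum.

cost=186660; order=C,E,A,B,D,F; methods=nl_idx,merge,hash,hash,hash

Selinger DP (subsets sized 1..n):
  {F}: scan cost=400, card=400
  {D}: scan cost=500, card=500
  {B}: scan cost=50, card=50
  {A}: scan cost=60, card=60
  {E}: scan cost=80, card=80
  {C}: scan cost=40, card=40
  {DF}: card=100000; try (F,hash)→8200, (D,merge)→9400, (F,merge)→9500, (D,hash)→9800, (F,nl_idx)→105000, (D,nl)→200400 …(+1); best=8200 via (F,hash)
  {BD}: card=1000; try (B,hash)→1600, (B,nl_idx)→4500, (D,merge)→5400, (B,merge)→5850, (D,hash)→9100, (D,nl)→25050 …(+1); best=1600 via (B,hash)
  {AB}: card=600; try (B,hash)→720, (A,hash)→820, (A,merge)→820, (B,merge)→830, (B,nl_idx)→1020, (A,nl)→3050 …(+1); best=720 via (B,hash)
  {AE}: card=1600; try (A,hash)→880, (E,merge)→1120, (A,merge)→1140, (E,hash)→1240, (E,nl_idx)→2080, (E,nl)→4860 …(+1); best=880 via (A,hash)
  {CE}: card=40; try (E,nl_idx)→360, (C,hash)→640, (E,merge)→960, (C,merge)→1000, (E,hash)→1200, (E,nl)→3240 …(+1); best=360 via (E,nl_idx)
  {BDF}: card=200000; try (F,hash)→9800, (F,merge)→16600, (B,hash)→108800, (F,nl_idx)→210600, (F,nl)→401600, (B,nl_idx)→808200 …(+2); best=9800 via (F,hash)
  {ABD}: card=12000; try (A,hash)→3320, (D,hash)→10320, (D,merge)→12320, (A,merge)→13020, (A,nl)→61600, (D,nl)→300720; best=3320 via (A,hash)
  {ABE}: card=16000; try (E,hash)→2440, (B,hash)→3080, (E,merge)→7960, (B,merge)→20430, (E,nl_idx)→20920, (B,nl_idx)→26480 …(+2); best=2440 via (E,hash)
  {ACE}: card=800; try (A,merge)→1060, (A,hash)→1120, (A,nl)→2760, (C,hash)→2960, (C,merge)→20360, (C,nl)→64880; best=1060 via (A,merge)
  {ABDF}: card=2400000; try (F,hash)→22520, (F,merge)→187320, (A,hash)→210520, (F,nl_idx)→2511320, (A,merge)→3810220, (F,nl)→4803320 …(+1); best=22520 via (F,hash)
  {ABDE}: card=320000; try (E,hash)→16440, (D,hash)→27440, (E,merge)→183960, (D,merge)→247440, (E,nl_idx)→407320, (E,nl)→963320 …(+1); best=16440 via (E,hash)
  {ABCE}: card=8000; try (B,hash)→2460, (B,merge)→10210, (B,nl_idx)→13860, (C,hash)→18920, (B,nl)→41060, (C,merge)→242720 …(+1); best=2460 via (B,hash)
  {ABDEF}: card=64000000; try (F,hash)→343640, (E,hash)→2423640, (F,merge)→6420440, (E,merge)→55223160, (F,nl_idx)→66896440, (E,nl_idx)→80822520 …(+2); best=343640 via (F,hash)
  {ABCDE}: card=160000; try (D,hash)→19460, (D,merge)→119460, (C,hash)→336920, (D,nl)→4002460, (C,merge)→6416720, (C,nl)→12816440; best=19460 via (D,hash)
  {ABCDEF}: card=32000000; try (F,hash)→186660, (F,merge)→3063460, (F,nl_idx)→33459460, (F,nl)→64019460, (C,hash)→64344120, (C,merge)→1728343920 …(+1); best=186660 via (F,hash)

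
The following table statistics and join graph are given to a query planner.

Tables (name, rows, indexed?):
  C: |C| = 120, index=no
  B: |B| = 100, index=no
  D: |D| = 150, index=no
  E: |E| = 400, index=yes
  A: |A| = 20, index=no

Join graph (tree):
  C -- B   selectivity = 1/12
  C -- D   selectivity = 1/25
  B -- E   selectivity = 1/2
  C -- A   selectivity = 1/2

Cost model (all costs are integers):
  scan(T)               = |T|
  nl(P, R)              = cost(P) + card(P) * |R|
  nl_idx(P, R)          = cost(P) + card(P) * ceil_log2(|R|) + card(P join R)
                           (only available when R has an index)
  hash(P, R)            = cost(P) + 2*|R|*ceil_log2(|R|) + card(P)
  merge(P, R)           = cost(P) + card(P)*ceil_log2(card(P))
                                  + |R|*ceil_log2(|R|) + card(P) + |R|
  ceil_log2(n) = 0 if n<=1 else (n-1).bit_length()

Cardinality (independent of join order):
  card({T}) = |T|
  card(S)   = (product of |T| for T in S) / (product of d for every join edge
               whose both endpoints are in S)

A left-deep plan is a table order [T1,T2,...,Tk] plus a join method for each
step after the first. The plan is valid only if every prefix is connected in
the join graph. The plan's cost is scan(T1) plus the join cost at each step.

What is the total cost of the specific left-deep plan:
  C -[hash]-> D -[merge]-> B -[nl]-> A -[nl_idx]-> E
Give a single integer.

12671360

step 1: scan C: cost=120, card=120
step 2: join D via hash
    card(P join D) = 120*150/(25) = 720
    cost = 120 + 2*150*8 + 120 = 2640
step 3: join B via merge
    card(P join B) = 720*100/(12) = 6000
    cost = 2640 + 720*10 + 100*7 + 720 + 100 = 11360
step 4: join A via nl
    card(P join A) = 6000*20/(2) = 60000
    cost = 11360 + 6000*20 = 131360
step 5: join E via nl_idx
    card(P join E) = 60000*400/(2) = 12000000
    cost = 131360 + 60000*9 + 12000000 = 12671360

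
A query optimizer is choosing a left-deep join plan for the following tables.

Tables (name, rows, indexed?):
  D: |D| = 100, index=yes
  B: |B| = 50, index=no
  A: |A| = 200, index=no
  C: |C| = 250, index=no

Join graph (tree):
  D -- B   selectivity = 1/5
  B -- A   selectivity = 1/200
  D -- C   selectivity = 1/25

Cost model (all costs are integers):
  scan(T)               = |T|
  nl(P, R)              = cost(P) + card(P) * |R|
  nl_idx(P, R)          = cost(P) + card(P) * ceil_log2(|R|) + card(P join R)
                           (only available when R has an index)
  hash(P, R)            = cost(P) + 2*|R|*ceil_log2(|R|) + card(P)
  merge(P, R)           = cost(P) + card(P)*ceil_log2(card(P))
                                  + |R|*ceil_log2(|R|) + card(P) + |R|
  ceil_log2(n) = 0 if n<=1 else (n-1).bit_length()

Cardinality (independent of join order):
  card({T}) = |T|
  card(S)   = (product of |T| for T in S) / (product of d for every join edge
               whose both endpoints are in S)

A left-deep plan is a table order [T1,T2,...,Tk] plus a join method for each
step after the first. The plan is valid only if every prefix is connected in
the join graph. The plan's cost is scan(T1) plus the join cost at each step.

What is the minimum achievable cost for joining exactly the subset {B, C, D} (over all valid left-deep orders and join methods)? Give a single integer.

Selinger DP over subsets of {B,C,D}:
  {D}: scan cost=100, card=100
  {B}: scan cost=50, card=50
  {C}: scan cost=250, card=250
  {BD}: card=1000; try (B,hash)→800, (D,merge)→1200, (B,merge)→1250, (D,nl_idx)→1400, (D,hash)→1500, (D,nl)→5050 …(+1); best=800 via (B,hash)
  {CD}: card=1000; try (D,hash)→1900, (D,nl_idx)→3000, (C,merge)→3150, (D,merge)→3300, (C,hash)→4200, (C,nl)→25100 …(+1); best=1900 via (D,hash)
  {BCD}: card=10000; try (B,hash)→3500, (C,hash)→5800, (B,merge)→13250, (C,merge)→14050, (B,nl)→51900, (C,nl)→250800; best=3500 via (B,hash)

3500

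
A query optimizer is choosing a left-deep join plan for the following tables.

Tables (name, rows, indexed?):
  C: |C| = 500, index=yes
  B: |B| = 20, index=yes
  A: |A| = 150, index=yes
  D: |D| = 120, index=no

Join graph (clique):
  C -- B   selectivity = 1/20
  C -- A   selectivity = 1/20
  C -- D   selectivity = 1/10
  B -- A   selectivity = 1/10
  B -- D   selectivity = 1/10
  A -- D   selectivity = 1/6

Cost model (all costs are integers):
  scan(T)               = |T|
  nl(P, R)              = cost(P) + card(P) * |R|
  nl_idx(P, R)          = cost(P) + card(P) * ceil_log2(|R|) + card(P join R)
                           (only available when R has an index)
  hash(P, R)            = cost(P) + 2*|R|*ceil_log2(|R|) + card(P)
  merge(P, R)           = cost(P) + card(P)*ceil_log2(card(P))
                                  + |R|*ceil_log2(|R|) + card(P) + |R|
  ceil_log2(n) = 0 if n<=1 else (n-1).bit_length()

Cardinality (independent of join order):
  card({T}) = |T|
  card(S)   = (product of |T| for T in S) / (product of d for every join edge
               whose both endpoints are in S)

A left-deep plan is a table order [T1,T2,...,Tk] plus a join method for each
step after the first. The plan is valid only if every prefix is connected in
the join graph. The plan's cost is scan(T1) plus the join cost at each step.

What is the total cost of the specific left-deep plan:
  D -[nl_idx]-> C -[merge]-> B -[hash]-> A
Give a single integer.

94320

step 1: scan D: cost=120, card=120
step 2: join C via nl_idx
    card(P join C) = 120*500/(10) = 6000
    cost = 120 + 120*9 + 6000 = 7200
step 3: join B via merge
    card(P join B) = 6000*20/(20*10) = 600
    cost = 7200 + 6000*13 + 20*5 + 6000 + 20 = 91320
step 4: join A via hash
    card(P join A) = 600*150/(20*10*6) = 75
    cost = 91320 + 2*150*8 + 600 = 94320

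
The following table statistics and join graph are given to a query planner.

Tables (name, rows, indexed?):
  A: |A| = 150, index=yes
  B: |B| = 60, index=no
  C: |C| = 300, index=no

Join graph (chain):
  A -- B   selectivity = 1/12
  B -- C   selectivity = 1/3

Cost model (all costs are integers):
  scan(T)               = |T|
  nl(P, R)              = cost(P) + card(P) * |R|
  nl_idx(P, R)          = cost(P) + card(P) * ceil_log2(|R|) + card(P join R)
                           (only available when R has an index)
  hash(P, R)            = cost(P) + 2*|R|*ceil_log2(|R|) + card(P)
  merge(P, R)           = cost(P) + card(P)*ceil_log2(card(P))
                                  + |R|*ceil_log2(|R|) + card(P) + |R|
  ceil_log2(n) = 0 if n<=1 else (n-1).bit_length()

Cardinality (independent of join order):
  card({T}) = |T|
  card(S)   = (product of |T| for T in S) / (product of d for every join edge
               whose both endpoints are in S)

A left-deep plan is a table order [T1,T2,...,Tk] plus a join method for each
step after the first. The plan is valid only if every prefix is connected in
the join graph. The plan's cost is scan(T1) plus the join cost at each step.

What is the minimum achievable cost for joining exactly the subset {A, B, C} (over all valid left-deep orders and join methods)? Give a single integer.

7170

Selinger DP over subsets of {A,B,C}:
  {A}: scan cost=150, card=150
  {B}: scan cost=60, card=60
  {C}: scan cost=300, card=300
  {AB}: card=750; try (B,hash)→1020, (A,nl_idx)→1290, (A,merge)→1830, (B,merge)→1920, (A,hash)→2520, (A,nl)→9060 …(+1); best=1020 via (B,hash)
  {BC}: card=6000; try (B,hash)→1320, (C,merge)→3480, (B,merge)→3720, (C,hash)→5520, (C,nl)→18060, (B,nl)→18300; best=1320 via (B,hash)
  {ABC}: card=75000; try (C,hash)→7170, (A,hash)→9720, (C,merge)→12270, (A,merge)→86670, (A,nl_idx)→124320, (C,nl)→226020 …(+1); best=7170 via (C,hash)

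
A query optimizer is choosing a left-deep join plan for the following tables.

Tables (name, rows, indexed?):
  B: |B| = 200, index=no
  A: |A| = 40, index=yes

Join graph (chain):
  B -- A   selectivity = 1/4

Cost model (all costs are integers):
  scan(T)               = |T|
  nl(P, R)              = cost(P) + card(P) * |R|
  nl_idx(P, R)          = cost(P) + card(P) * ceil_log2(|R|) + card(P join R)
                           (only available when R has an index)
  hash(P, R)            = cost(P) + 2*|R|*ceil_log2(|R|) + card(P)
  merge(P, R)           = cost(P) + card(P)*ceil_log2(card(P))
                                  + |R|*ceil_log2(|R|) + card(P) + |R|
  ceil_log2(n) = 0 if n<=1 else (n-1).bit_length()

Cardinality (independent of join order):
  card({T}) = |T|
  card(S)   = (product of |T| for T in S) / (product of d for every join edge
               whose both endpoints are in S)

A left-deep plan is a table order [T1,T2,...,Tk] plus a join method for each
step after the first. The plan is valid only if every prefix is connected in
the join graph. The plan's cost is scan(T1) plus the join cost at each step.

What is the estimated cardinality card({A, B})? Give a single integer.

Tables in S: A(40), B(200)
Edges inside S: B-A(d=4)
numerator = 40 * 200 = 8000
denominator = 4 = 4
card(S) = 8000 / 4 = 2000

2000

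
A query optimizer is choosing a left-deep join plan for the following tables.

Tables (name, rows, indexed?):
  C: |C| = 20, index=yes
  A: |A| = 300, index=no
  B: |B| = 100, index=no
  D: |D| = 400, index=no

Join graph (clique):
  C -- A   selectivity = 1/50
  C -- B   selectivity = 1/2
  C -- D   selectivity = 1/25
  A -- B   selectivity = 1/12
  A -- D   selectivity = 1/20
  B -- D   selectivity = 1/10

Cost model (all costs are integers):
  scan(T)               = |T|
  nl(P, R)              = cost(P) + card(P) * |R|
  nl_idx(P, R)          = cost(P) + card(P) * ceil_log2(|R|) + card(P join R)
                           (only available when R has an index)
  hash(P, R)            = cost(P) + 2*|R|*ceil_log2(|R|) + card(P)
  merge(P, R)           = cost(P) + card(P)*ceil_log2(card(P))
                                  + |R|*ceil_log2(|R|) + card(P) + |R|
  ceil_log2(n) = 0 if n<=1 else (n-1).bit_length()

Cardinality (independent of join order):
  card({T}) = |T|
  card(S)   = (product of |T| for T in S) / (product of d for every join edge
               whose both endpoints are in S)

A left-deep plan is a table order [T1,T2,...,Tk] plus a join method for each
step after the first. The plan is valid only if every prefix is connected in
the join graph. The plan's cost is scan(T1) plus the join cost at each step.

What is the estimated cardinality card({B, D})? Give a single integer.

Tables in S: B(100), D(400)
Edges inside S: B-D(d=10)
numerator = 100 * 400 = 40000
denominator = 10 = 10
card(S) = 40000 / 10 = 4000

4000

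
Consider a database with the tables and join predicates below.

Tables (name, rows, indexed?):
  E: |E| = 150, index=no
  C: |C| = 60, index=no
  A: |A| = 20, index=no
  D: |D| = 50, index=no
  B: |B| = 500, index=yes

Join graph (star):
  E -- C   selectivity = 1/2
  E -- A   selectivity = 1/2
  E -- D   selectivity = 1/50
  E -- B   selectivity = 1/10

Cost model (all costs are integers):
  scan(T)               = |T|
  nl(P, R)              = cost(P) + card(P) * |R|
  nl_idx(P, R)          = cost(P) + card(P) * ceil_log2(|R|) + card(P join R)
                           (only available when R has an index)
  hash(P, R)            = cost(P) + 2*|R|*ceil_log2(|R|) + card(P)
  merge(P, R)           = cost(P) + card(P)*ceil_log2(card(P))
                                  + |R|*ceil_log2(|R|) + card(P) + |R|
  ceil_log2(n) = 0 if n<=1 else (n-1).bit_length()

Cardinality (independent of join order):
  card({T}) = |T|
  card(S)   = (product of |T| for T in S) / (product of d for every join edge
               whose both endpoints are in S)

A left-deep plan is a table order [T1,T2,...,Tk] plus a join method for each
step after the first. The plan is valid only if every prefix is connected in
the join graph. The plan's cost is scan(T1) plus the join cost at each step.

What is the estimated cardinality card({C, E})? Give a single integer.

4500

Tables in S: C(60), E(150)
Edges inside S: E-C(d=2)
numerator = 60 * 150 = 9000
denominator = 2 = 2
card(S) = 9000 / 2 = 4500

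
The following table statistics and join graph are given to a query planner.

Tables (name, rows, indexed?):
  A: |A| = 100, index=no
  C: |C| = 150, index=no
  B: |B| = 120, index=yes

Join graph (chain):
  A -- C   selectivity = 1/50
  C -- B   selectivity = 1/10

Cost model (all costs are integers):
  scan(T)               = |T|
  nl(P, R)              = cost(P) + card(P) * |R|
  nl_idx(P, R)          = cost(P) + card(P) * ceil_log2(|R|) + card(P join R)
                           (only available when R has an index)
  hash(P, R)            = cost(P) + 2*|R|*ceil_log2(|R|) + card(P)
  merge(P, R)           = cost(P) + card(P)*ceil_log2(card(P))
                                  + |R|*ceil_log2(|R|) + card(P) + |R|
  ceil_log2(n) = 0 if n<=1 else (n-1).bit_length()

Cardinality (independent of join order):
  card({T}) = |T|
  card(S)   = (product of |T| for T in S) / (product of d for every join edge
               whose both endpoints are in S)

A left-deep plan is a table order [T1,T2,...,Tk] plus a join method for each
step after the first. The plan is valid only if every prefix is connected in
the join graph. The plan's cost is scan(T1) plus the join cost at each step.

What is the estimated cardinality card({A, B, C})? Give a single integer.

Tables in S: A(100), B(120), C(150)
Edges inside S: A-C(d=50), C-B(d=10)
numerator = 100 * 120 * 150 = 1800000
denominator = 50 * 10 = 500
card(S) = 1800000 / 500 = 3600

3600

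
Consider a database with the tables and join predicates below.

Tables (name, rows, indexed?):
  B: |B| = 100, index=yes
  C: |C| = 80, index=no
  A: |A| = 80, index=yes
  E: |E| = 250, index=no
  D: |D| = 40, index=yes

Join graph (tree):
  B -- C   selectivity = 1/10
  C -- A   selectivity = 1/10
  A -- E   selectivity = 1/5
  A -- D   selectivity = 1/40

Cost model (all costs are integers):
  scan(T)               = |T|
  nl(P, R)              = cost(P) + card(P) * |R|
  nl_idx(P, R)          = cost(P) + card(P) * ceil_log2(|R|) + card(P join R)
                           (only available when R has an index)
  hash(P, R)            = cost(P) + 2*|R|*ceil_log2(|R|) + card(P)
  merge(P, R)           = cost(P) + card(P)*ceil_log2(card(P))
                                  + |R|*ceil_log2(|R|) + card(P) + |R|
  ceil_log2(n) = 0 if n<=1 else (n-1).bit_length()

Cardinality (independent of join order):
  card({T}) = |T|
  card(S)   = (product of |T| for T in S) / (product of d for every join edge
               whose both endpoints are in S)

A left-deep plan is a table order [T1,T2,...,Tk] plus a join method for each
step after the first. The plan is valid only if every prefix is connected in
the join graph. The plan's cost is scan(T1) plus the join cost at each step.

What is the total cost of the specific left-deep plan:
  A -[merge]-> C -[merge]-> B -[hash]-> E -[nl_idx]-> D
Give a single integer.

2259600

step 1: scan A: cost=80, card=80
step 2: join C via merge
    card(P join C) = 80*80/(10) = 640
    cost = 80 + 80*7 + 80*7 + 80 + 80 = 1360
step 3: join B via merge
    card(P join B) = 640*100/(10) = 6400
    cost = 1360 + 640*10 + 100*7 + 640 + 100 = 9200
step 4: join E via hash
    card(P join E) = 6400*250/(5) = 320000
    cost = 9200 + 2*250*8 + 6400 = 19600
step 5: join D via nl_idx
    card(P join D) = 320000*40/(40) = 320000
    cost = 19600 + 320000*6 + 320000 = 2259600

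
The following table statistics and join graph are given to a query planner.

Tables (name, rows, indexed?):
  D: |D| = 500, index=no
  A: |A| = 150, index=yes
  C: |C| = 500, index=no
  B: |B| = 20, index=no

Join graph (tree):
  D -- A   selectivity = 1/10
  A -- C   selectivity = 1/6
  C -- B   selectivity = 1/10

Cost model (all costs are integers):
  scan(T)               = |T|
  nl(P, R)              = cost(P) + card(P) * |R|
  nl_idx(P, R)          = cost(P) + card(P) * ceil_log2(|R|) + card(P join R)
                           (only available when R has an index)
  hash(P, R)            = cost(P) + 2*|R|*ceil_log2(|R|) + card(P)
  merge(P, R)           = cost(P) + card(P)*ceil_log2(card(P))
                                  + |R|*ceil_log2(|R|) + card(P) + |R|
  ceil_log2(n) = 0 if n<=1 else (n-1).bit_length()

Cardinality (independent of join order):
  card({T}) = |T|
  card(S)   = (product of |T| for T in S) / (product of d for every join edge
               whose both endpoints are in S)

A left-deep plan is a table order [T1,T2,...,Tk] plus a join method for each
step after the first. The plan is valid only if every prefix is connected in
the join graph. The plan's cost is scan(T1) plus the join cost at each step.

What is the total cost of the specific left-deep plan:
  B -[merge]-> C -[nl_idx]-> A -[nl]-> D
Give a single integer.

step 1: scan B: cost=20, card=20
step 2: join C via merge
    card(P join C) = 20*500/(10) = 1000
    cost = 20 + 20*5 + 500*9 + 20 + 500 = 5140
step 3: join A via nl_idx
    card(P join A) = 1000*150/(6) = 25000
    cost = 5140 + 1000*8 + 25000 = 38140
step 4: join D via nl
    card(P join D) = 25000*500/(10) = 1250000
    cost = 38140 + 25000*500 = 12538140

12538140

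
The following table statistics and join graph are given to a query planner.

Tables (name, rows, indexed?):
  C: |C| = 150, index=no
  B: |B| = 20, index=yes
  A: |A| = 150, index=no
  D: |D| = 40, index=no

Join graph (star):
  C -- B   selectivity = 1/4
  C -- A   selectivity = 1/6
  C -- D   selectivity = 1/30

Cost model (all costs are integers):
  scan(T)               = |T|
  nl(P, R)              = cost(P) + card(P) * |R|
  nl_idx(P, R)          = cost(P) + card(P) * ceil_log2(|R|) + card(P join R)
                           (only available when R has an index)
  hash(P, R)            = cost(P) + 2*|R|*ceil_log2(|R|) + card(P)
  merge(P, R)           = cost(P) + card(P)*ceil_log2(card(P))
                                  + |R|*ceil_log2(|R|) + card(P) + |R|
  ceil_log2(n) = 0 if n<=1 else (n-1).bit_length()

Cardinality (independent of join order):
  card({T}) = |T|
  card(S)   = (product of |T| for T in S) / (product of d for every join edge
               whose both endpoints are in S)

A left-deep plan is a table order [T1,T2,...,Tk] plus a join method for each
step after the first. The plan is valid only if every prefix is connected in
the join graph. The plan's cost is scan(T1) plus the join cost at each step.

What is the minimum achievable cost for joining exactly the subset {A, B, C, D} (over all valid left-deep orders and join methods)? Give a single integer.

Selinger DP over subsets of {A,B,C,D}:
  {C}: scan cost=150, card=150
  {B}: scan cost=20, card=20
  {A}: scan cost=150, card=150
  {D}: scan cost=40, card=40
  {BC}: card=750; try (B,hash)→500, (C,merge)→1490, (B,merge)→1620, (B,nl_idx)→1650, (C,hash)→2440, (C,nl)→3020 …(+1); best=500 via (B,hash)
  {AC}: card=3750; try (C,hash)→2700, (A,hash)→2700, (C,merge)→2850, (A,merge)→2850, (C,nl)→22650, (A,nl)→22650; best=2700 via (C,hash)
  {CD}: card=200; try (D,hash)→780, (C,merge)→1670, (D,merge)→1780, (C,hash)→2480, (C,nl)→6040, (D,nl)→6150; best=780 via (D,hash)
  {ABC}: card=18750; try (A,hash)→3650, (B,hash)→6650, (A,merge)→10100, (B,nl_idx)→40200, (B,merge)→51570, (B,nl)→77700 …(+1); best=3650 via (A,hash)
  {BCD}: card=1000; try (B,hash)→1180, (D,hash)→1730, (B,merge)→2700, (B,nl_idx)→2780, (B,nl)→4780, (D,merge)→9030 …(+1); best=1180 via (B,hash)
  {ACD}: card=5000; try (A,hash)→3380, (A,merge)→3930, (D,hash)→6930, (A,nl)→30780, (D,merge)→51730, (D,nl)→152700; best=3380 via (A,hash)
  {ABCD}: card=25000; try (A,hash)→4580, (B,hash)→8580, (A,merge)→13530, (D,hash)→22880, (B,nl_idx)→53380, (B,merge)→73500 …(+4); best=4580 via (A,hash)

4580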